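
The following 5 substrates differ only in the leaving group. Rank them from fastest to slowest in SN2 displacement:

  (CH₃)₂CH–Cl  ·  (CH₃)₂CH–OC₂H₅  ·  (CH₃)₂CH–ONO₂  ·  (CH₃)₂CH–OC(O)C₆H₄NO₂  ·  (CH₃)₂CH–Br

With the same alkyl group throughout, only the leaving group differentiates the rates.
The more stable X⁻ (or X) is on its own — i.e. the weaker a base it is — the better a leaving group it makes.
(CH₃)₂CH–Br loses Br⁻: pKₐ(HBr) ≈ -9
(CH₃)₂CH–Cl loses Cl⁻: pKₐ(HCl) ≈ -7
(CH₃)₂CH–ONO₂ loses NO₃⁻: pKₐ(HNO₃) ≈ -1.3
(CH₃)₂CH–OC(O)C₆H₄NO₂ loses p-O₂N–C₆H₄–COO⁻: pKₐ(p-nitrobenzoic acid) ≈ 3.4
(CH₃)₂CH–OC₂H₅ loses CH₃CH₂O⁻: pKₐ(CH₃CH₂OH) ≈ 16

(CH₃)₂CH–Br > (CH₃)₂CH–Cl > (CH₃)₂CH–ONO₂ > (CH₃)₂CH–OC(O)C₆H₄NO₂ > (CH₃)₂CH–OC₂H₅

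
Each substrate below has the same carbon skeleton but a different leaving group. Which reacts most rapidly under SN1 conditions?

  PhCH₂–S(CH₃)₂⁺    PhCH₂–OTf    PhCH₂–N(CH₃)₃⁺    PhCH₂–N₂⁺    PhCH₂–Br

PhCH₂–N₂⁺

The skeletons are identical, so relative rate is governed entirely by leaving-group ability.
Rank by basicity of the departing species: weakest base leaves most easily.
PhCH₂–N₂⁺ loses N₂: no meaningful conjugate acid; N₂ departs as an exceptionally stable neutral molecule
PhCH₂–OTf loses OTf⁻: pKₐ(CF₃SO₃H (triflic acid)) ≈ -14
PhCH₂–Br loses Br⁻: pKₐ(HBr) ≈ -9
PhCH₂–S(CH₃)₂⁺ loses SR'₂: pKₐ(R'₂SH⁺) ≈ -7
PhCH₂–N(CH₃)₃⁺ loses NR'₃: pKₐ(R'₃NH⁺) ≈ 10.7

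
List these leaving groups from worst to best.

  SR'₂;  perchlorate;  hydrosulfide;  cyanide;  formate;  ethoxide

ethoxide < cyanide < hydrosulfide < formate < SR'₂ < perchlorate

Rank by basicity of the departing species: weakest base leaves most easily.
perchlorate: pKₐ(HClO₄) ≈ -10
SR'₂: pKₐ(R'₂SH⁺) ≈ -7
formate: pKₐ(HCOOH) ≈ 3.8
hydrosulfide: pKₐ(H₂S) ≈ 7
cyanide: pKₐ(HCN) ≈ 9.2
ethoxide: pKₐ(CH₃CH₂OH) ≈ 16
Listed from poorest to best leaving group as asked.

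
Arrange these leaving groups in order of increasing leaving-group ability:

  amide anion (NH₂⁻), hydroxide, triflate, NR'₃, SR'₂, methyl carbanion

methyl carbanion < amide anion (NH₂⁻) < hydroxide < NR'₃ < SR'₂ < triflate

triflate: pKₐ(CF₃SO₃H (triflic acid)) ≈ -14 — charge spread over three oxygens and a CF₃ group; the premier leaving group in synthesis
SR'₂: pKₐ(R'₂SH⁺) ≈ -7 — neutral; leaves from a sulfonium salt (R–SR'₂⁺)
NR'₃: pKₐ(R'₃NH⁺) ≈ 10.7 — neutral but still a fairly strong base; Hofmann-elimination LG
hydroxide: pKₐ(H₂O) ≈ 15.7
amide anion (NH₂⁻): pKₐ(NH₃) ≈ 38 — extremely strong base; never a leaving group
methyl carbanion: pKₐ(CH₄) ≈ 48 — unstabilised carbanion; the worst conceivable leaving group
The question asks for worst first, so the sequence is read in increasing leaving-group ability.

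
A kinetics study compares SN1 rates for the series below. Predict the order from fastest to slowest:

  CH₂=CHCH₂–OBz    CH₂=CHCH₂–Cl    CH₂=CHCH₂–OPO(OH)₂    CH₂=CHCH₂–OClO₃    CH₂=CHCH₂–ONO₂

The skeletons are identical, so relative rate is governed entirely by leaving-group ability.
Leaving-group ability tracks the stability of the departed species; conjugate-acid pKₐ is the usual yardstick (lower pKₐ → better LG).
CH₂=CHCH₂–OClO₃ loses ClO₄⁻: pKₐ(HClO₄) ≈ -10
CH₂=CHCH₂–Cl loses Cl⁻: pKₐ(HCl) ≈ -7
CH₂=CHCH₂–ONO₂ loses NO₃⁻: pKₐ(HNO₃) ≈ -1.3
CH₂=CHCH₂–OPO(OH)₂ loses H₂PO₄⁻: pKₐ(H₃PO₄) ≈ 2.1
CH₂=CHCH₂–OBz loses PhCOO⁻: pKₐ(C₆H₅COOH) ≈ 4.2

CH₂=CHCH₂–OClO₃ > CH₂=CHCH₂–Cl > CH₂=CHCH₂–ONO₂ > CH₂=CHCH₂–OPO(OH)₂ > CH₂=CHCH₂–OBz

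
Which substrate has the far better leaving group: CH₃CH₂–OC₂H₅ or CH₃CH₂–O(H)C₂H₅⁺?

CH₃CH₂–O(H)C₂H₅⁺

From CH₃CH₂–OC₂H₅ the departing group would be CH₃CH₂O⁻ (pKₐ(CH₃CH₂OH) ≈ 16). Strong base; alkoxides do not leave unassisted.
From CH₃CH₂–O(H)C₂H₅⁺ the leaving group is R'OH (pKₐ(R'OH₂⁺) ≈ -2.4). Neutral; leaves from a protonated ether (an oxonium ion, R–O(H)R'⁺).
(In practice CH₃CH₂–O(H)C₂H₅⁺ is made from CH₃CH₂–OC₂H₅ by protonation with concentrated HBr, allowing neutral ethanol, rather than ethoxide, to depart.)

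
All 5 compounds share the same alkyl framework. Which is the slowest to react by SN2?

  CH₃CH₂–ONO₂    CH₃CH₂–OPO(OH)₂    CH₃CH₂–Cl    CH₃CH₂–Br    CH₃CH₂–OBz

Same R in every case — rank the leaving groups.
Rank by basicity of the departing species: weakest base leaves most easily.
CH₃CH₂–Br loses Br⁻: pKₐ(HBr) ≈ -9
CH₃CH₂–Cl loses Cl⁻: pKₐ(HCl) ≈ -7
CH₃CH₂–ONO₂ loses NO₃⁻: pKₐ(HNO₃) ≈ -1.3
CH₃CH₂–OPO(OH)₂ loses H₂PO₄⁻: pKₐ(H₃PO₄) ≈ 2.1
CH₃CH₂–OBz loses PhCOO⁻: pKₐ(C₆H₅COOH) ≈ 4.2

CH₃CH₂–OBz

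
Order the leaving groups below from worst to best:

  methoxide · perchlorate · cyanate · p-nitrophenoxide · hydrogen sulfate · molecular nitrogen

methoxide < p-nitrophenoxide < cyanate < hydrogen sulfate < perchlorate < molecular nitrogen

Rank by basicity of the departing species: weakest base leaves most easily.
molecular nitrogen: no meaningful conjugate acid; N₂ departs as an exceptionally stable neutral molecule
perchlorate: pKₐ(HClO₄) ≈ -10
hydrogen sulfate: pKₐ(H₂SO₄) ≈ -3
cyanate: pKₐ(HOCN) ≈ 3.5
p-nitrophenoxide: pKₐ(p-nitrophenol) ≈ 7.2
methoxide: pKₐ(CH₃OH) ≈ 15.5
Listed from poorest to best leaving group as asked.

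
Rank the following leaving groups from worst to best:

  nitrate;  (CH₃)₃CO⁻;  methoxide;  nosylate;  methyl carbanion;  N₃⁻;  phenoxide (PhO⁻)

methyl carbanion < (CH₃)₃CO⁻ < methoxide < phenoxide (PhO⁻) < N₃⁻ < nitrate < nosylate

The more stable X⁻ (or X) is on its own — i.e. the weaker a base it is — the better a leaving group it makes.
nosylate: pKₐ(p-O₂NC₆H₄SO₃H) ≈ -3.5
nitrate: pKₐ(HNO₃) ≈ -1.3
N₃⁻: pKₐ(HN₃) ≈ 4.7
phenoxide (PhO⁻): pKₐ(C₆H₅OH (phenol)) ≈ 10
methoxide: pKₐ(CH₃OH) ≈ 15.5
(CH₃)₃CO⁻: pKₐ(t-BuOH) ≈ 18
methyl carbanion: pKₐ(CH₄) ≈ 48
Reversing gives the worst-to-best order requested.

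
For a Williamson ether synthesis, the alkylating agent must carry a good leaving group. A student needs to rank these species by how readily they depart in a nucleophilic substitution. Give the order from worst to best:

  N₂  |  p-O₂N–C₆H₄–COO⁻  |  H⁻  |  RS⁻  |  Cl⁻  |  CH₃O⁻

H⁻ < CH₃O⁻ < RS⁻ < p-O₂N–C₆H₄–COO⁻ < Cl⁻ < N₂

Rank by basicity of the departing species: weakest base leaves most easily.
N₂: no meaningful conjugate acid; N₂ departs as an exceptionally stable neutral molecule
Cl⁻: pKₐ(HCl) ≈ -7
p-O₂N–C₆H₄–COO⁻: pKₐ(p-nitrobenzoic acid) ≈ 3.4
RS⁻: pKₐ(RSH (a thiol)) ≈ 10.5
CH₃O⁻: pKₐ(CH₃OH) ≈ 15.5
H⁻: pKₐ(H₂) ≈ 36
The question asks for worst first, so the sequence is read in increasing leaving-group ability.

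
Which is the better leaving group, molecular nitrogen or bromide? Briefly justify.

molecular nitrogen

molecular nitrogen is the better leaving group.
N₂ is the ultimate leaving group — it departs as an exceptionally stable neutral molecule, whereas bromide (pKₐ(HBr) ≈ -9) is far more basic.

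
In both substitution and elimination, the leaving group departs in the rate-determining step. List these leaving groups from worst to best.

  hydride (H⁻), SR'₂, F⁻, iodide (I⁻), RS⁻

Leaving-group ability tracks the stability of the departed species; conjugate-acid pKₐ is the usual yardstick (lower pKₐ → better LG).
iodide (I⁻): pKₐ(HI) ≈ -10 — large, highly polarisable; very weak base
SR'₂: pKₐ(R'₂SH⁺) ≈ -7 — neutral; leaves from a sulfonium salt (R–SR'₂⁺)
F⁻: pKₐ(HF) ≈ 3.2 — small and strongly basic; the poor halide leaving group
RS⁻: pKₐ(RSH (a thiol)) ≈ 10.5 — moderately basic; rarely leaves without activation
hydride (H⁻): pKₐ(H₂) ≈ 36
Reversing gives the worst-to-best order requested.

hydride (H⁻) < RS⁻ < F⁻ < SR'₂ < iodide (I⁻)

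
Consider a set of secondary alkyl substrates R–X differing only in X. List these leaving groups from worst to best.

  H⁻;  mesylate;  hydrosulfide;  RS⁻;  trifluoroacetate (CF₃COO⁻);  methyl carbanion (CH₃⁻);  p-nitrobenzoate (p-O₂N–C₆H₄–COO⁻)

mesylate: pKₐ(CH₃SO₃H (MsOH)) ≈ -1.9
trifluoroacetate (CF₃COO⁻): pKₐ(CF₃COOH) ≈ 0.2
p-nitrobenzoate (p-O₂N–C₆H₄–COO⁻): pKₐ(p-nitrobenzoic acid) ≈ 3.4
hydrosulfide: pKₐ(H₂S) ≈ 7
RS⁻: pKₐ(RSH (a thiol)) ≈ 10.5
H⁻: pKₐ(H₂) ≈ 36
methyl carbanion (CH₃⁻): pKₐ(CH₄) ≈ 48
Listed from poorest to best leaving group as asked.

methyl carbanion (CH₃⁻) < H⁻ < RS⁻ < hydrosulfide < p-nitrobenzoate (p-O₂N–C₆H₄–COO⁻) < trifluoroacetate (CF₃COO⁻) < mesylate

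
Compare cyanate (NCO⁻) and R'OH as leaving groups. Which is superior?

R'OH

R'OH is the better leaving group.
pKₐ(R'OH₂⁺) ≈ -2.4 versus pKₐ(HOCN) ≈ 3.5: R'OH is the much weaker base.
Neutral; leaves from a protonated ether (an oxonium ion, R–O(H)R'⁺).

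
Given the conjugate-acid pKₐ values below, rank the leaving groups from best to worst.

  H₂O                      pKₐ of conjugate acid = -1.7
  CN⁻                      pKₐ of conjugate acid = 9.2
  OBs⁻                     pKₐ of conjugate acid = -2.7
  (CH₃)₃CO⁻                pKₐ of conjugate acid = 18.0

OBs⁻ > H₂O > CN⁻ > (CH₃)₃CO⁻

Lower conjugate-acid pKₐ ⇒ weaker base ⇒ better leaving group.
Sorting by the given values: OBs⁻ (-2.7), H₂O (-1.7), CN⁻ (9.2), (CH₃)₃CO⁻ (18.0).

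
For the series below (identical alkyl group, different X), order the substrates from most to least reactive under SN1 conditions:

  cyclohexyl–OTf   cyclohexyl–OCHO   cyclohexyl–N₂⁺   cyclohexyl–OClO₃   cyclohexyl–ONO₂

The skeletons are identical, so relative rate is governed entirely by leaving-group ability.
Rank by basicity of the departing species: weakest base leaves most easily.
cyclohexyl–N₂⁺ loses N₂: no meaningful conjugate acid; N₂ departs as an exceptionally stable neutral molecule
cyclohexyl–OTf loses OTf⁻: pKₐ(CF₃SO₃H (triflic acid)) ≈ -14
cyclohexyl–OClO₃ loses ClO₄⁻: pKₐ(HClO₄) ≈ -10
cyclohexyl–ONO₂ loses NO₃⁻: pKₐ(HNO₃) ≈ -1.3
cyclohexyl–OCHO loses HCOO⁻: pKₐ(HCOOH) ≈ 3.8

cyclohexyl–N₂⁺ > cyclohexyl–OTf > cyclohexyl–OClO₃ > cyclohexyl–ONO₂ > cyclohexyl–OCHO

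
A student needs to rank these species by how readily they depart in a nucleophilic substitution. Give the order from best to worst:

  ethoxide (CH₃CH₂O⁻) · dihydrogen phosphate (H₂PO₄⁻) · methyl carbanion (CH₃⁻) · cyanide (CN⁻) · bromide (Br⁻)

Leaving-group ability tracks the stability of the departed species; conjugate-acid pKₐ is the usual yardstick (lower pKₐ → better LG).
bromide (Br⁻): pKₐ(HBr) ≈ -9 — weak base; good leaving group
dihydrogen phosphate (H₂PO₄⁻): pKₐ(H₃PO₄) ≈ 2.1 — moderate base; biological leaving group after further activation
cyanide (CN⁻): pKₐ(HCN) ≈ 9.2
ethoxide (CH₃CH₂O⁻): pKₐ(CH₃CH₂OH) ≈ 16 — strong base; alkoxides do not leave unassisted
methyl carbanion (CH₃⁻): pKₐ(CH₄) ≈ 48

bromide (Br⁻) > dihydrogen phosphate (H₂PO₄⁻) > cyanide (CN⁻) > ethoxide (CH₃CH₂O⁻) > methyl carbanion (CH₃⁻)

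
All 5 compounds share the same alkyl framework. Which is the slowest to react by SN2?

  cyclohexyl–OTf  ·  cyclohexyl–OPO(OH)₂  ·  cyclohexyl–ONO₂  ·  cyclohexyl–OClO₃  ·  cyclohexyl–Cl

The skeletons are identical, so relative rate is governed entirely by leaving-group ability.
A good leaving group is a weak base: the lower the pKₐ of its conjugate acid, the more readily it departs.
cyclohexyl–OTf loses OTf⁻: pKₐ(CF₃SO₃H (triflic acid)) ≈ -14
cyclohexyl–OClO₃ loses ClO₄⁻: pKₐ(HClO₄) ≈ -10
cyclohexyl–Cl loses Cl⁻: pKₐ(HCl) ≈ -7
cyclohexyl–ONO₂ loses NO₃⁻: pKₐ(HNO₃) ≈ -1.3
cyclohexyl–OPO(OH)₂ loses H₂PO₄⁻: pKₐ(H₃PO₄) ≈ 2.1

cyclohexyl–OPO(OH)₂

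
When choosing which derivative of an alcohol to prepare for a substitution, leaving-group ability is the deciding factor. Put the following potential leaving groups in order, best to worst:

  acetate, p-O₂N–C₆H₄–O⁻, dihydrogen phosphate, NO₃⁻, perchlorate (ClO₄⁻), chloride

perchlorate (ClO₄⁻) > chloride > NO₃⁻ > dihydrogen phosphate > acetate > p-O₂N–C₆H₄–O⁻

perchlorate (ClO₄⁻): pKₐ(HClO₄) ≈ -10 — extremely weak base; rarely used for safety reasons
chloride: pKₐ(HCl) ≈ -7 — moderately weak base
NO₃⁻: pKₐ(HNO₃) ≈ -1.3 — resonance-delocalised over three oxygens
dihydrogen phosphate: pKₐ(H₃PO₄) ≈ 2.1 — moderate base; biological leaving group after further activation
acetate: pKₐ(CH₃COOH) ≈ 4.8
p-O₂N–C₆H₄–O⁻: pKₐ(p-nitrophenol) ≈ 7.2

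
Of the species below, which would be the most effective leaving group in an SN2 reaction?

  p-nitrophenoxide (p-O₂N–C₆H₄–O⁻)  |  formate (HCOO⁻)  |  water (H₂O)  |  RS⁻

water (H₂O)

Rank by basicity of the departing species: weakest base leaves most easily.
water (H₂O): pKₐ(H₃O⁺) ≈ -1.7
formate (HCOO⁻): pKₐ(HCOOH) ≈ 3.8
p-nitrophenoxide (p-O₂N–C₆H₄–O⁻): pKₐ(p-nitrophenol) ≈ 7.2
RS⁻: pKₐ(RSH (a thiol)) ≈ 10.5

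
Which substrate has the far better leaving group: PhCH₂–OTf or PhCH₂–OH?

From PhCH₂–OH the departing group would be OH⁻ (pKₐ(H₂O) ≈ 15.7). Strong base; essentially never leaves without prior activation.
From PhCH₂–OTf the leaving group is OTf⁻ (pKₐ(CF₃SO₃H (triflic acid)) ≈ -14). Charge spread over three oxygens and a CF₃ group; the premier leaving group in synthesis.
(In practice PhCH₂–OTf is made from PhCH₂–OH by treatment with Tf₂O / 2,6-lutidine, converting the hydroxyl into a triflate.)

PhCH₂–OTf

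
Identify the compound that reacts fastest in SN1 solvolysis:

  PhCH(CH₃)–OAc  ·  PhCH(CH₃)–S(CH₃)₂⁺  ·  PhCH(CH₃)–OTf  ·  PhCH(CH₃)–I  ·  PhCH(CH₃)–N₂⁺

Identical carbon frameworks mean the comparison reduces to leaving-group quality.
Leaving-group ability tracks the stability of the departed species; conjugate-acid pKₐ is the usual yardstick (lower pKₐ → better LG).
PhCH(CH₃)–N₂⁺ loses N₂: no meaningful conjugate acid; N₂ departs as an exceptionally stable neutral molecule
PhCH(CH₃)–OTf loses OTf⁻: pKₐ(CF₃SO₃H (triflic acid)) ≈ -14
PhCH(CH₃)–I loses I⁻: pKₐ(HI) ≈ -10
PhCH(CH₃)–S(CH₃)₂⁺ loses SR'₂: pKₐ(R'₂SH⁺) ≈ -7
PhCH(CH₃)–OAc loses AcO⁻: pKₐ(CH₃COOH) ≈ 4.8

PhCH(CH₃)–N₂⁺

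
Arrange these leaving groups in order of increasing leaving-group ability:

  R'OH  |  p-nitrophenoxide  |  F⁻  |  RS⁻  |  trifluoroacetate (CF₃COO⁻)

RS⁻ < p-nitrophenoxide < F⁻ < trifluoroacetate (CF₃COO⁻) < R'OH

R'OH: pKₐ(R'OH₂⁺) ≈ -2.4 — neutral; leaves from a protonated ether (an oxonium ion, R–O(H)R'⁺)
trifluoroacetate (CF₃COO⁻): pKₐ(CF₃COOH) ≈ 0.2 — strongly electron-withdrawing CF₃ stabilises the carboxylate
F⁻: pKₐ(HF) ≈ 3.2 — small and strongly basic; the poor halide leaving group
p-nitrophenoxide: pKₐ(p-nitrophenol) ≈ 7.2 — nitro group delocalises the charge; the classic chromogenic LG
RS⁻: pKₐ(RSH (a thiol)) ≈ 10.5 — moderately basic; rarely leaves without activation
Reversing gives the worst-to-best order requested.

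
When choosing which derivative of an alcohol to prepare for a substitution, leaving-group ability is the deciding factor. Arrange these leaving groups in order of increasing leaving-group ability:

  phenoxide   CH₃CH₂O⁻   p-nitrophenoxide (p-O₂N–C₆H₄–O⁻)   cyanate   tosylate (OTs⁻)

CH₃CH₂O⁻ < phenoxide < p-nitrophenoxide (p-O₂N–C₆H₄–O⁻) < cyanate < tosylate (OTs⁻)

tosylate (OTs⁻): pKₐ(p-CH₃C₆H₄SO₃H (TsOH)) ≈ -2.8 — resonance-delocalised arenesulfonate
cyanate: pKₐ(HOCN) ≈ 3.5 — resonance between N and O
p-nitrophenoxide (p-O₂N–C₆H₄–O⁻): pKₐ(p-nitrophenol) ≈ 7.2 — nitro group delocalises the charge; the classic chromogenic LG
phenoxide: pKₐ(C₆H₅OH (phenol)) ≈ 10 — resonance into the ring helps, but still a poor LG
CH₃CH₂O⁻: pKₐ(CH₃CH₂OH) ≈ 16
Reversing gives the worst-to-best order requested.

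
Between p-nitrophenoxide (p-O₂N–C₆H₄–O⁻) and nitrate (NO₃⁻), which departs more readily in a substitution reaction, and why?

nitrate (NO₃⁻)

nitrate (NO₃⁻) is the better leaving group.
pKₐ(HNO₃) ≈ -1.3 versus pKₐ(p-nitrophenol) ≈ 7.2: nitrate (NO₃⁻) is the much weaker base.
Resonance-delocalised over three oxygens.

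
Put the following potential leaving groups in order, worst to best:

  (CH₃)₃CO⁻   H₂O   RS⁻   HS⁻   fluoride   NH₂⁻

NH₂⁻ < (CH₃)₃CO⁻ < RS⁻ < HS⁻ < fluoride < H₂O

H₂O: pKₐ(H₃O⁺) ≈ -1.7 — neutral; leaves from a protonated alcohol (R–OH₂⁺)
fluoride: pKₐ(HF) ≈ 3.2 — small and strongly basic; the poor halide leaving group
HS⁻: pKₐ(H₂S) ≈ 7
RS⁻: pKₐ(RSH (a thiol)) ≈ 10.5
(CH₃)₃CO⁻: pKₐ(t-BuOH) ≈ 18 — bulky, strongly basic alkoxide
NH₂⁻: pKₐ(NH₃) ≈ 38 — extremely strong base; never a leaving group
The question asks for worst first, so the sequence is read in increasing leaving-group ability.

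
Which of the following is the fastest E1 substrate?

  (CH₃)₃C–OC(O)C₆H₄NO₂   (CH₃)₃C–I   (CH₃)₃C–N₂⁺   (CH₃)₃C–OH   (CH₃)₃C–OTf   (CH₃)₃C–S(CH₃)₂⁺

With the same alkyl group throughout, only the leaving group differentiates the rates.
The more stable X⁻ (or X) is on its own — i.e. the weaker a base it is — the better a leaving group it makes.
(CH₃)₃C–N₂⁺ loses N₂: no meaningful conjugate acid; N₂ departs as an exceptionally stable neutral molecule
(CH₃)₃C–OTf loses OTf⁻: pKₐ(CF₃SO₃H (triflic acid)) ≈ -14
(CH₃)₃C–I loses I⁻: pKₐ(HI) ≈ -10
(CH₃)₃C–S(CH₃)₂⁺ loses SR'₂: pKₐ(R'₂SH⁺) ≈ -7
(CH₃)₃C–OC(O)C₆H₄NO₂ loses p-O₂N–C₆H₄–COO⁻: pKₐ(p-nitrobenzoic acid) ≈ 3.4
(CH₃)₃C–OH loses OH⁻: pKₐ(H₂O) ≈ 15.7

(CH₃)₃C–N₂⁺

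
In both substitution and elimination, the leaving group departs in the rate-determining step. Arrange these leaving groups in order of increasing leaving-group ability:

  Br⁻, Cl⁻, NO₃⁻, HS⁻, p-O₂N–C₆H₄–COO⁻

HS⁻ < p-O₂N–C₆H₄–COO⁻ < NO₃⁻ < Cl⁻ < Br⁻

Br⁻: pKₐ(HBr) ≈ -9
Cl⁻: pKₐ(HCl) ≈ -7
NO₃⁻: pKₐ(HNO₃) ≈ -1.3 — resonance-delocalised over three oxygens
p-O₂N–C₆H₄–COO⁻: pKₐ(p-nitrobenzoic acid) ≈ 3.4
HS⁻: pKₐ(H₂S) ≈ 7 — larger and more polarisable than the oxygen analogue
Listed from poorest to best leaving group as asked.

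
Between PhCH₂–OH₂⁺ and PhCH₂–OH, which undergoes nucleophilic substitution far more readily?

From PhCH₂–OH the departing group would be OH⁻ (pKₐ(H₂O) ≈ 15.7). Strong base; essentially never leaves without prior activation.
From PhCH₂–OH₂⁺ the leaving group is H₂O (pKₐ(H₃O⁺) ≈ -1.7). Neutral; leaves from a protonated alcohol (R–OH₂⁺).
(In practice PhCH₂–OH₂⁺ is made from PhCH₂–OH by protonation with strong acid, converting the leaving group from hydroxide to neutral water.)

PhCH₂–OH₂⁺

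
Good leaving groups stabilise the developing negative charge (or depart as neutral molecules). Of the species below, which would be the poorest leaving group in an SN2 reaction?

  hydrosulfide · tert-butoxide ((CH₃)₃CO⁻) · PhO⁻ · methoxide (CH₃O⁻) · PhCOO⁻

tert-butoxide ((CH₃)₃CO⁻)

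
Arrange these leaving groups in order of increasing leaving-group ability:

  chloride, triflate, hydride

A good leaving group is a weak base: the lower the pKₐ of its conjugate acid, the more readily it departs.
triflate: pKₐ(CF₃SO₃H (triflic acid)) ≈ -14
chloride: pKₐ(HCl) ≈ -7
hydride: pKₐ(H₂) ≈ 36
Reversing gives the worst-to-best order requested.

hydride < chloride < triflate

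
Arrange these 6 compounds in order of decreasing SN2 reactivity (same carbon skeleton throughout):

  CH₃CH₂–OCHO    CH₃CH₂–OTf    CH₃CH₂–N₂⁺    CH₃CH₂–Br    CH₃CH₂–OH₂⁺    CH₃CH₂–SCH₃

CH₃CH₂–N₂⁺ > CH₃CH₂–OTf > CH₃CH₂–Br > CH₃CH₂–OH₂⁺ > CH₃CH₂–OCHO > CH₃CH₂–SCH₃

The skeletons are identical, so relative rate is governed entirely by leaving-group ability.
A good leaving group is a weak base: the lower the pKₐ of its conjugate acid, the more readily it departs.
CH₃CH₂–N₂⁺ loses N₂: no meaningful conjugate acid; N₂ departs as an exceptionally stable neutral molecule
CH₃CH₂–OTf loses OTf⁻: pKₐ(CF₃SO₃H (triflic acid)) ≈ -14
CH₃CH₂–Br loses Br⁻: pKₐ(HBr) ≈ -9
CH₃CH₂–OH₂⁺ loses H₂O: pKₐ(H₃O⁺) ≈ -1.7
CH₃CH₂–OCHO loses HCOO⁻: pKₐ(HCOOH) ≈ 3.8
CH₃CH₂–SCH₃ loses RS⁻: pKₐ(RSH (a thiol)) ≈ 10.5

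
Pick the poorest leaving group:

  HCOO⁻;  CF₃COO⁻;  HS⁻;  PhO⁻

PhO⁻

Rank by basicity of the departing species: weakest base leaves most easily.
CF₃COO⁻: pKₐ(CF₃COOH) ≈ 0.2
HCOO⁻: pKₐ(HCOOH) ≈ 3.8
HS⁻: pKₐ(H₂S) ≈ 7
PhO⁻: pKₐ(C₆H₅OH (phenol)) ≈ 10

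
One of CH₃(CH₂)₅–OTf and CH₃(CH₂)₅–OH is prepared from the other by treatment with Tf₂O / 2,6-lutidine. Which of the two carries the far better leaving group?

CH₃(CH₂)₅–OTf

From CH₃(CH₂)₅–OH the departing group would be OH⁻ (pKₐ(H₂O) ≈ 15.7). Strong base; essentially never leaves without prior activation.
From CH₃(CH₂)₅–OTf the leaving group is OTf⁻ (pKₐ(CF₃SO₃H (triflic acid)) ≈ -14). Charge spread over three oxygens and a CF₃ group; the premier leaving group in synthesis.
Treatment with Tf₂O / 2,6-lutidine works by converting the hydroxyl into a triflate, making CH₃(CH₂)₅–OTf enormously more reactive.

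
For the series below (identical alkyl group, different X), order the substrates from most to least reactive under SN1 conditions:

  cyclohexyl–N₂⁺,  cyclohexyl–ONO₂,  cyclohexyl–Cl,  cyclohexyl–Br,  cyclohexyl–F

cyclohexyl–N₂⁺ > cyclohexyl–Br > cyclohexyl–Cl > cyclohexyl–ONO₂ > cyclohexyl–F

Identical carbon frameworks mean the comparison reduces to leaving-group quality.
Leaving-group ability tracks the stability of the departed species; conjugate-acid pKₐ is the usual yardstick (lower pKₐ → better LG).
cyclohexyl–N₂⁺ loses N₂: no meaningful conjugate acid; N₂ departs as an exceptionally stable neutral molecule
cyclohexyl–Br loses Br⁻: pKₐ(HBr) ≈ -9
cyclohexyl–Cl loses Cl⁻: pKₐ(HCl) ≈ -7
cyclohexyl–ONO₂ loses NO₃⁻: pKₐ(HNO₃) ≈ -1.3
cyclohexyl–F loses F⁻: pKₐ(HF) ≈ 3.2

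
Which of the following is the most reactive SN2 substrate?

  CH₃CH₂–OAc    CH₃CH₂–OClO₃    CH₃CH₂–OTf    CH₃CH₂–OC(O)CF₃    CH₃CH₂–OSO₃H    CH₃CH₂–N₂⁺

The skeletons are identical, so relative rate is governed entirely by leaving-group ability.
Leaving-group ability tracks the stability of the departed species; conjugate-acid pKₐ is the usual yardstick (lower pKₐ → better LG).
CH₃CH₂–N₂⁺ loses N₂: no meaningful conjugate acid; N₂ departs as an exceptionally stable neutral molecule
CH₃CH₂–OTf loses OTf⁻: pKₐ(CF₃SO₃H (triflic acid)) ≈ -14
CH₃CH₂–OClO₃ loses ClO₄⁻: pKₐ(HClO₄) ≈ -10
CH₃CH₂–OSO₃H loses HSO₄⁻: pKₐ(H₂SO₄) ≈ -3
CH₃CH₂–OC(O)CF₃ loses CF₃COO⁻: pKₐ(CF₃COOH) ≈ 0.2
CH₃CH₂–OAc loses AcO⁻: pKₐ(CH₃COOH) ≈ 4.8

CH₃CH₂–N₂⁺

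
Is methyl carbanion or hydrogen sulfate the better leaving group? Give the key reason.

hydrogen sulfate

hydrogen sulfate is the better leaving group.
pKₐ(H₂SO₄) ≈ -3 versus pKₐ(CH₄) ≈ 48: hydrogen sulfate is the much weaker base.
Conjugate base of a strong mineral acid.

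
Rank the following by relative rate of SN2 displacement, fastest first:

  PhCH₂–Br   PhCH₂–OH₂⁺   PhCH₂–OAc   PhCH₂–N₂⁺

PhCH₂–N₂⁺ > PhCH₂–Br > PhCH₂–OH₂⁺ > PhCH₂–OAc

The skeletons are identical, so relative rate is governed entirely by leaving-group ability.
Leaving-group ability tracks the stability of the departed species; conjugate-acid pKₐ is the usual yardstick (lower pKₐ → better LG).
PhCH₂–N₂⁺ loses N₂: no meaningful conjugate acid; N₂ departs as an exceptionally stable neutral molecule
PhCH₂–Br loses Br⁻: pKₐ(HBr) ≈ -9
PhCH₂–OH₂⁺ loses H₂O: pKₐ(H₃O⁺) ≈ -1.7
PhCH₂–OAc loses AcO⁻: pKₐ(CH₃COOH) ≈ 4.8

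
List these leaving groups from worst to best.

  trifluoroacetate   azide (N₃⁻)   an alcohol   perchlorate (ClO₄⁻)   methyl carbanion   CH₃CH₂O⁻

methyl carbanion < CH₃CH₂O⁻ < azide (N₃⁻) < trifluoroacetate < an alcohol < perchlorate (ClO₄⁻)

Leaving-group ability tracks the stability of the departed species; conjugate-acid pKₐ is the usual yardstick (lower pKₐ → better LG).
perchlorate (ClO₄⁻): pKₐ(HClO₄) ≈ -10 — extremely weak base; rarely used for safety reasons
an alcohol: pKₐ(R'OH₂⁺) ≈ -2.4 — neutral; leaves from a protonated ether (an oxonium ion, R–O(H)R'⁺)
trifluoroacetate: pKₐ(CF₃COOH) ≈ 0.2 — strongly electron-withdrawing CF₃ stabilises the carboxylate
azide (N₃⁻): pKₐ(HN₃) ≈ 4.7 — linear, resonance-stabilised
CH₃CH₂O⁻: pKₐ(CH₃CH₂OH) ≈ 16
methyl carbanion: pKₐ(CH₄) ≈ 48
The question asks for worst first, so the sequence is read in increasing leaving-group ability.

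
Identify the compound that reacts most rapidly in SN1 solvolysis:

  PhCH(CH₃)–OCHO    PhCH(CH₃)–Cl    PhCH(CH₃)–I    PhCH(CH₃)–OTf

PhCH(CH₃)–OTf

Same R in every case — rank the leaving groups.
The more stable X⁻ (or X) is on its own — i.e. the weaker a base it is — the better a leaving group it makes.
PhCH(CH₃)–OTf loses OTf⁻: pKₐ(CF₃SO₃H (triflic acid)) ≈ -14
PhCH(CH₃)–I loses I⁻: pKₐ(HI) ≈ -10
PhCH(CH₃)–Cl loses Cl⁻: pKₐ(HCl) ≈ -7
PhCH(CH₃)–OCHO loses HCOO⁻: pKₐ(HCOOH) ≈ 3.8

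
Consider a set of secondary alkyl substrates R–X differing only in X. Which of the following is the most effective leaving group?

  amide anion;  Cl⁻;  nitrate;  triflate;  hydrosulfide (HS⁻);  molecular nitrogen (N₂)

Leaving-group ability tracks the stability of the departed species; conjugate-acid pKₐ is the usual yardstick (lower pKₐ → better LG).
molecular nitrogen (N₂): no meaningful conjugate acid; N₂ departs as an exceptionally stable neutral molecule
triflate: pKₐ(CF₃SO₃H (triflic acid)) ≈ -14
Cl⁻: pKₐ(HCl) ≈ -7
nitrate: pKₐ(HNO₃) ≈ -1.3
hydrosulfide (HS⁻): pKₐ(H₂S) ≈ 7
amide anion: pKₐ(NH₃) ≈ 38

molecular nitrogen (N₂)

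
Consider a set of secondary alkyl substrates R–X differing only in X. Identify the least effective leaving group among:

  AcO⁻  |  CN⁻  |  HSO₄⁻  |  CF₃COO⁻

HSO₄⁻: pKₐ(H₂SO₄) ≈ -3
CF₃COO⁻: pKₐ(CF₃COOH) ≈ 0.2
AcO⁻: pKₐ(CH₃COOH) ≈ 4.8
CN⁻: pKₐ(HCN) ≈ 9.2

CN⁻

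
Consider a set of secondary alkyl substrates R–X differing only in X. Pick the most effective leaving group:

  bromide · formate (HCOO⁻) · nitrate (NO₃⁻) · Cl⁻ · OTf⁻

Rank by basicity of the departing species: weakest base leaves most easily.
OTf⁻: pKₐ(CF₃SO₃H (triflic acid)) ≈ -14
bromide: pKₐ(HBr) ≈ -9
Cl⁻: pKₐ(HCl) ≈ -7
nitrate (NO₃⁻): pKₐ(HNO₃) ≈ -1.3
formate (HCOO⁻): pKₐ(HCOOH) ≈ 3.8

OTf⁻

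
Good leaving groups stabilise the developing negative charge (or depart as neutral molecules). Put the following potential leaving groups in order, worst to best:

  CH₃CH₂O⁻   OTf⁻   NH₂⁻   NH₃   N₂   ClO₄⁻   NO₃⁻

Leaving-group ability tracks the stability of the departed species; conjugate-acid pKₐ is the usual yardstick (lower pKₐ → better LG).
N₂: no meaningful conjugate acid; N₂ departs as an exceptionally stable neutral molecule
OTf⁻: pKₐ(CF₃SO₃H (triflic acid)) ≈ -14 — charge spread over three oxygens and a CF₃ group; the premier leaving group in synthesis
ClO₄⁻: pKₐ(HClO₄) ≈ -10 — extremely weak base; rarely used for safety reasons
NO₃⁻: pKₐ(HNO₃) ≈ -1.3
NH₃: pKₐ(NH₄⁺) ≈ 9.2 — neutral but moderately basic; leaves from R–NH₃⁺
CH₃CH₂O⁻: pKₐ(CH₃CH₂OH) ≈ 16 — strong base; alkoxides do not leave unassisted
NH₂⁻: pKₐ(NH₃) ≈ 38 — extremely strong base; never a leaving group
Reversing gives the worst-to-best order requested.

NH₂⁻ < CH₃CH₂O⁻ < NH₃ < NO₃⁻ < ClO₄⁻ < OTf⁻ < N₂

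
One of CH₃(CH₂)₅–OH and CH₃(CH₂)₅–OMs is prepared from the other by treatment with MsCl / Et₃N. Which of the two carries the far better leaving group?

From CH₃(CH₂)₅–OH the departing group would be OH⁻ (pKₐ(H₂O) ≈ 15.7). Strong base; essentially never leaves without prior activation.
From CH₃(CH₂)₅–OMs the leaving group is OMs⁻ (pKₐ(CH₃SO₃H (MsOH)) ≈ -1.9). Resonance-delocalised alkanesulfonate.
Treatment with MsCl / Et₃N works by converting the hydroxyl into a mesylate, making CH₃(CH₂)₅–OMs enormously more reactive.

CH₃(CH₂)₅–OMs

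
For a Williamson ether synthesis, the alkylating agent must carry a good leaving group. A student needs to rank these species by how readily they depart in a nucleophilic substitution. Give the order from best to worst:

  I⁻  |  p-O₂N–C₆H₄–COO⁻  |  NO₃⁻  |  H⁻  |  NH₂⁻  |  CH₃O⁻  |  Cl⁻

I⁻ > Cl⁻ > NO₃⁻ > p-O₂N–C₆H₄–COO⁻ > CH₃O⁻ > H⁻ > NH₂⁻

Rank by basicity of the departing species: weakest base leaves most easily.
I⁻: pKₐ(HI) ≈ -10 — large, highly polarisable; very weak base
Cl⁻: pKₐ(HCl) ≈ -7 — moderately weak base
NO₃⁻: pKₐ(HNO₃) ≈ -1.3
p-O₂N–C₆H₄–COO⁻: pKₐ(p-nitrobenzoic acid) ≈ 3.4 — electron-withdrawing nitro group stabilises the carboxylate
CH₃O⁻: pKₐ(CH₃OH) ≈ 15.5
H⁻: pKₐ(H₂) ≈ 36 — extremely strong base; leaves only in special hydride-transfer contexts
NH₂⁻: pKₐ(NH₃) ≈ 38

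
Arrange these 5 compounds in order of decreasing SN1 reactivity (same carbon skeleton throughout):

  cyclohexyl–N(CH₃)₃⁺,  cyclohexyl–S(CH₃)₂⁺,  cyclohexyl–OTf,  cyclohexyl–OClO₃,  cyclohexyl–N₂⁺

Same R in every case — rank the leaving groups.
Rank by basicity of the departing species: weakest base leaves most easily.
cyclohexyl–N₂⁺ loses N₂: no meaningful conjugate acid; N₂ departs as an exceptionally stable neutral molecule
cyclohexyl–OTf loses OTf⁻: pKₐ(CF₃SO₃H (triflic acid)) ≈ -14
cyclohexyl–OClO₃ loses ClO₄⁻: pKₐ(HClO₄) ≈ -10
cyclohexyl–S(CH₃)₂⁺ loses SR'₂: pKₐ(R'₂SH⁺) ≈ -7
cyclohexyl–N(CH₃)₃⁺ loses NR'₃: pKₐ(R'₃NH⁺) ≈ 10.7

cyclohexyl–N₂⁺ > cyclohexyl–OTf > cyclohexyl–OClO₃ > cyclohexyl–S(CH₃)₂⁺ > cyclohexyl–N(CH₃)₃⁺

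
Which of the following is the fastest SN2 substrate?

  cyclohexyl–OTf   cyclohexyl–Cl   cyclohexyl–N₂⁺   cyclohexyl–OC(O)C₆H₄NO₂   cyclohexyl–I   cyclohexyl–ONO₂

The skeletons are identical, so relative rate is governed entirely by leaving-group ability.
A good leaving group is a weak base: the lower the pKₐ of its conjugate acid, the more readily it departs.
cyclohexyl–N₂⁺ loses N₂: no meaningful conjugate acid; N₂ departs as an exceptionally stable neutral molecule
cyclohexyl–OTf loses OTf⁻: pKₐ(CF₃SO₃H (triflic acid)) ≈ -14
cyclohexyl–I loses I⁻: pKₐ(HI) ≈ -10
cyclohexyl–Cl loses Cl⁻: pKₐ(HCl) ≈ -7
cyclohexyl–ONO₂ loses NO₃⁻: pKₐ(HNO₃) ≈ -1.3
cyclohexyl–OC(O)C₆H₄NO₂ loses p-O₂N–C₆H₄–COO⁻: pKₐ(p-nitrobenzoic acid) ≈ 3.4

cyclohexyl–N₂⁺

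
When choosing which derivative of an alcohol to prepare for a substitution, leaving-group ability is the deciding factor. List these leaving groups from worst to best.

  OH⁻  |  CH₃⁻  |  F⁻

CH₃⁻ < OH⁻ < F⁻

F⁻: pKₐ(HF) ≈ 3.2 — small and strongly basic; the poor halide leaving group
OH⁻: pKₐ(H₂O) ≈ 15.7 — strong base; essentially never leaves without prior activation
CH₃⁻: pKₐ(CH₄) ≈ 48 — unstabilised carbanion; the worst conceivable leaving group
Reversing gives the worst-to-best order requested.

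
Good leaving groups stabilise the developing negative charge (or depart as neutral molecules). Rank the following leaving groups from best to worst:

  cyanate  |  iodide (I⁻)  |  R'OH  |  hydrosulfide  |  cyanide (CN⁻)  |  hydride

iodide (I⁻) > R'OH > cyanate > hydrosulfide > cyanide (CN⁻) > hydride

Leaving-group ability tracks the stability of the departed species; conjugate-acid pKₐ is the usual yardstick (lower pKₐ → better LG).
iodide (I⁻): pKₐ(HI) ≈ -10
R'OH: pKₐ(R'OH₂⁺) ≈ -2.4 — neutral; leaves from a protonated ether (an oxonium ion, R–O(H)R'⁺)
cyanate: pKₐ(HOCN) ≈ 3.5 — resonance between N and O
hydrosulfide: pKₐ(H₂S) ≈ 7
cyanide (CN⁻): pKₐ(HCN) ≈ 9.2
hydride: pKₐ(H₂) ≈ 36 — extremely strong base; leaves only in special hydride-transfer contexts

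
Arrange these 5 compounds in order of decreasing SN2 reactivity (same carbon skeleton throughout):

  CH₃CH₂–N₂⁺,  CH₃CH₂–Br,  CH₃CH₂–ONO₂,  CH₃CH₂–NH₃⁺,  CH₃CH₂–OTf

CH₃CH₂–N₂⁺ > CH₃CH₂–OTf > CH₃CH₂–Br > CH₃CH₂–ONO₂ > CH₃CH₂–NH₃⁺

The skeletons are identical, so relative rate is governed entirely by leaving-group ability.
The more stable X⁻ (or X) is on its own — i.e. the weaker a base it is — the better a leaving group it makes.
CH₃CH₂–N₂⁺ loses N₂: no meaningful conjugate acid; N₂ departs as an exceptionally stable neutral molecule
CH₃CH₂–OTf loses OTf⁻: pKₐ(CF₃SO₃H (triflic acid)) ≈ -14
CH₃CH₂–Br loses Br⁻: pKₐ(HBr) ≈ -9
CH₃CH₂–ONO₂ loses NO₃⁻: pKₐ(HNO₃) ≈ -1.3
CH₃CH₂–NH₃⁺ loses NH₃: pKₐ(NH₄⁺) ≈ 9.2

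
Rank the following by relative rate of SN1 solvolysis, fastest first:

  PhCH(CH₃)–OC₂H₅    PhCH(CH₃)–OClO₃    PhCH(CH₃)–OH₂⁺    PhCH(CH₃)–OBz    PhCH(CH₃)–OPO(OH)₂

PhCH(CH₃)–OClO₃ > PhCH(CH₃)–OH₂⁺ > PhCH(CH₃)–OPO(OH)₂ > PhCH(CH₃)–OBz > PhCH(CH₃)–OC₂H₅

Identical carbon frameworks mean the comparison reduces to leaving-group quality.
Rank by basicity of the departing species: weakest base leaves most easily.
PhCH(CH₃)–OClO₃ loses ClO₄⁻: pKₐ(HClO₄) ≈ -10
PhCH(CH₃)–OH₂⁺ loses H₂O: pKₐ(H₃O⁺) ≈ -1.7
PhCH(CH₃)–OPO(OH)₂ loses H₂PO₄⁻: pKₐ(H₃PO₄) ≈ 2.1
PhCH(CH₃)–OBz loses PhCOO⁻: pKₐ(C₆H₅COOH) ≈ 4.2
PhCH(CH₃)–OC₂H₅ loses CH₃CH₂O⁻: pKₐ(CH₃CH₂OH) ≈ 16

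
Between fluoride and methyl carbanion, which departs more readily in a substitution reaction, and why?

fluoride

fluoride is the better leaving group.
pKₐ(HF) ≈ 3.2 versus pKₐ(CH₄) ≈ 48: fluoride is the much weaker base.
Small and strongly basic; the poor halide leaving group.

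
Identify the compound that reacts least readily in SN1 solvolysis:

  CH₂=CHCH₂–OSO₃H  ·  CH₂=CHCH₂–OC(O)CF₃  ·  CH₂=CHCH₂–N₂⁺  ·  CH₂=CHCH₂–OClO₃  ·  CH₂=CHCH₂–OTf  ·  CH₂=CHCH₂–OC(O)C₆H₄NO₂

Same R in every case — rank the leaving groups.
A good leaving group is a weak base: the lower the pKₐ of its conjugate acid, the more readily it departs.
CH₂=CHCH₂–N₂⁺ loses N₂: no meaningful conjugate acid; N₂ departs as an exceptionally stable neutral molecule
CH₂=CHCH₂–OTf loses OTf⁻: pKₐ(CF₃SO₃H (triflic acid)) ≈ -14
CH₂=CHCH₂–OClO₃ loses ClO₄⁻: pKₐ(HClO₄) ≈ -10
CH₂=CHCH₂–OSO₃H loses HSO₄⁻: pKₐ(H₂SO₄) ≈ -3
CH₂=CHCH₂–OC(O)CF₃ loses CF₃COO⁻: pKₐ(CF₃COOH) ≈ 0.2
CH₂=CHCH₂–OC(O)C₆H₄NO₂ loses p-O₂N–C₆H₄–COO⁻: pKₐ(p-nitrobenzoic acid) ≈ 3.4

CH₂=CHCH₂–OC(O)C₆H₄NO₂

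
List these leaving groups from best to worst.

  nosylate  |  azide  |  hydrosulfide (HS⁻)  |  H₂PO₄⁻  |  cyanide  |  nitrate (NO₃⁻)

nosylate > nitrate (NO₃⁻) > H₂PO₄⁻ > azide > hydrosulfide (HS⁻) > cyanide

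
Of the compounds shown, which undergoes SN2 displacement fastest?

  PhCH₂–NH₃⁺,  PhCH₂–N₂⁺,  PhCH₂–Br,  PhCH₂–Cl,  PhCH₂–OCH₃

PhCH₂–N₂⁺

With the same alkyl group throughout, only the leaving group differentiates the rates.
Leaving-group ability tracks the stability of the departed species; conjugate-acid pKₐ is the usual yardstick (lower pKₐ → better LG).
PhCH₂–N₂⁺ loses N₂: no meaningful conjugate acid; N₂ departs as an exceptionally stable neutral molecule
PhCH₂–Br loses Br⁻: pKₐ(HBr) ≈ -9
PhCH₂–Cl loses Cl⁻: pKₐ(HCl) ≈ -7
PhCH₂–NH₃⁺ loses NH₃: pKₐ(NH₄⁺) ≈ 9.2
PhCH₂–OCH₃ loses CH₃O⁻: pKₐ(CH₃OH) ≈ 15.5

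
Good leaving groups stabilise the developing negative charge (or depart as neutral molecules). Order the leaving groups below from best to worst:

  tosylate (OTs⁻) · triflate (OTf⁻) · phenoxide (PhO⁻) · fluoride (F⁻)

triflate (OTf⁻) > tosylate (OTs⁻) > fluoride (F⁻) > phenoxide (PhO⁻)

Rank by basicity of the departing species: weakest base leaves most easily.
triflate (OTf⁻): pKₐ(CF₃SO₃H (triflic acid)) ≈ -14
tosylate (OTs⁻): pKₐ(p-CH₃C₆H₄SO₃H (TsOH)) ≈ -2.8
fluoride (F⁻): pKₐ(HF) ≈ 3.2
phenoxide (PhO⁻): pKₐ(C₆H₅OH (phenol)) ≈ 10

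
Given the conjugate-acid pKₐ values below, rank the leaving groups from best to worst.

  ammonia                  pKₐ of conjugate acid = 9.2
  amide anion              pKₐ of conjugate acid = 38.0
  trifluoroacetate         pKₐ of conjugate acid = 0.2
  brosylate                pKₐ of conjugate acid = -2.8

Lower conjugate-acid pKₐ ⇒ weaker base ⇒ better leaving group.
Sorting by the given values: brosylate (-2.8), trifluoroacetate (0.2), ammonia (9.2), amide anion (38.0).

brosylate > trifluoroacetate > ammonia > amide anion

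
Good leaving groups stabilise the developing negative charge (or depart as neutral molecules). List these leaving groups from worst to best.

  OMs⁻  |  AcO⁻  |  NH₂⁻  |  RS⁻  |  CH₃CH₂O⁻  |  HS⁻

NH₂⁻ < CH₃CH₂O⁻ < RS⁻ < HS⁻ < AcO⁻ < OMs⁻

OMs⁻: pKₐ(CH₃SO₃H (MsOH)) ≈ -1.9 — resonance-delocalised alkanesulfonate
AcO⁻: pKₐ(CH₃COOH) ≈ 4.8 — resonance-stabilised but still a weak base
HS⁻: pKₐ(H₂S) ≈ 7
RS⁻: pKₐ(RSH (a thiol)) ≈ 10.5
CH₃CH₂O⁻: pKₐ(CH₃CH₂OH) ≈ 16 — strong base; alkoxides do not leave unassisted
NH₂⁻: pKₐ(NH₃) ≈ 38 — extremely strong base; never a leaving group
The question asks for worst first, so the sequence is read in increasing leaving-group ability.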